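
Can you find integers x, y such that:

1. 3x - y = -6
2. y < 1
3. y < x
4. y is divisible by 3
Yes

Take x = -4, y = -6. Substituting into each constraint:
  (1) 3(-4) + 6 = -6 ✓
  (2) -6 < 1 ✓
  (3) -6 < -4 ✓
  (4) -6 = 3 × -2, remainder 0 ✓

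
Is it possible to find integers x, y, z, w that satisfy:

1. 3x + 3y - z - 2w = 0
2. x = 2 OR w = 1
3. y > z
Yes

Take x = 2, y = 2, z = 0, w = 6. Substituting into each constraint:
  (1) 3(2) + 3(2) + 0 - 2(6) = 0 ✓
  (2) x = 2, target 2 ✓ (first branch holds)
  (3) 2 > 0 ✓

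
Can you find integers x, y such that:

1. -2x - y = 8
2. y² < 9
Yes

Take x = -4, y = 0. Substituting into each constraint:
  (1) -2(-4) + 0 = 8 ✓
  (2) y² = (0)² = 0, and 0 < 9 ✓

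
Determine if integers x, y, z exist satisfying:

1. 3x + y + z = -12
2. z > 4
Yes

Take x = 0, y = -17, z = 5. Substituting into each constraint:
  (1) 3(0) + (-17) + 5 = -12 ✓
  (2) 5 > 4 ✓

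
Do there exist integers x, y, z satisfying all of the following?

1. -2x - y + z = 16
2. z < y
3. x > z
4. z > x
No

A contradictory subset is {x > z, z > x}. No integer assignment can satisfy these jointly:

  - x > z: bounds one variable relative to another variable
  - z > x: bounds one variable relative to another variable

Direct contradiction: x > z and z > x cannot both hold.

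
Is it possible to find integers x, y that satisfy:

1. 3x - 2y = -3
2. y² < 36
Yes

Take x = -1, y = 0. Substituting into each constraint:
  (1) 3(-1) - 2(0) = -3 ✓
  (2) y² = (0)² = 0, and 0 < 36 ✓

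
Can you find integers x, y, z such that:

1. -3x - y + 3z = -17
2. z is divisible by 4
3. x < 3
Yes

Take x = 2, y = 11, z = 0. Substituting into each constraint:
  (1) -3(2) + (-11) + 3(0) = -17 ✓
  (2) 0 = 4 × 0, remainder 0 ✓
  (3) 2 < 3 ✓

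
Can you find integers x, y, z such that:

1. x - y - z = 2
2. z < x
Yes

Take x = 0, y = -1, z = -1. Substituting into each constraint:
  (1) 0 + 1 + 1 = 2 ✓
  (2) -1 < 0 ✓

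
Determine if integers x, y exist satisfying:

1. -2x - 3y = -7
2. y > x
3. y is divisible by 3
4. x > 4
No

A contradictory subset is {-2x - 3y = -7, y > x, x > 4}. No integer assignment can satisfy these jointly:

  - -2x - 3y = -7: is a linear equation tying the variables together
  - y > x: bounds one variable relative to another variable
  - x > 4: bounds one variable relative to a constant

Propagating the comparison: y > x and x ≥ 5 give y ≥ 6. Range argument: with x ∈ [5, ∞], y ∈ [6, ∞], the left side of the equation is at most -28, but the right side is -7 > -28. No integer solution exists.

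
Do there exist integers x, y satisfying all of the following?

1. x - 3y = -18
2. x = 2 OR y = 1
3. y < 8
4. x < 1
Yes

Take x = -15, y = 1. Substituting into each constraint:
  (1) (-15) - 3(1) = -18 ✓
  (2) y = 1, target 1 ✓ (second branch holds)
  (3) 1 < 8 ✓
  (4) -15 < 1 ✓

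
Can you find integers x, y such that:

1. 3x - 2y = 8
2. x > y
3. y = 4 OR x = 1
No

A contradictory subset is {3x - 2y = 8, y = 4 OR x = 1}. No integer assignment can satisfy these jointly:

  - 3x - 2y = 8: is a linear equation tying the variables together
  - y = 4 OR x = 1: forces a choice: either y = 4 or x = 1

Split on the disjunction (y = 4 OR x = 1):
  • If y = 4: with y = 4, every remaining term of the linear equation is divisible by 3, so the left side is ≡ 0 (mod 3); but the right side 16 ≡ 1 (mod 3). No integers can satisfy it.
  • If x = 1: with x = 1, every remaining term of the linear equation is divisible by 2, so the left side is ≡ 0 (mod 2); but the right side 5 ≡ 1 (mod 2). No integers can satisfy it.
Both branches are infeasible, so the system has no integer solution.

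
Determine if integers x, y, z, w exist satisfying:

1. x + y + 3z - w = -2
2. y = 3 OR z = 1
Yes

Take x = 0, y = 3, z = 0, w = 5. Substituting into each constraint:
  (1) 0 + 3 + 3(0) + (-5) = -2 ✓
  (2) y = 3, target 3 ✓ (first branch holds)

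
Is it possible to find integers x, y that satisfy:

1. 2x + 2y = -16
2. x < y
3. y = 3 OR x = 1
Yes

Take x = -11, y = 3. Substituting into each constraint:
  (1) 2(-11) + 2(3) = -16 ✓
  (2) -11 < 3 ✓
  (3) y = 3, target 3 ✓ (first branch holds)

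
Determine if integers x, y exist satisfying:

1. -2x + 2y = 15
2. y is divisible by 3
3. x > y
No

Even the single constraint (-2x + 2y = 15) is infeasible over the integers.

  - -2x + 2y = 15: every term on the left is divisible by 2, so the LHS ≡ 0 (mod 2), but the RHS 15 is not — no integer solution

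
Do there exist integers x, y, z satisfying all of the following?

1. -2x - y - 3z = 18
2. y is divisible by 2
Yes

Take x = -9, y = 0, z = 0. Substituting into each constraint:
  (1) -2(-9) + 0 - 3(0) = 18 ✓
  (2) 0 = 2 × 0, remainder 0 ✓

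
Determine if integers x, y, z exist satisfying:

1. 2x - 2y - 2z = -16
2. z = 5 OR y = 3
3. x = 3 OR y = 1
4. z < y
Yes

Take x = 3, y = 6, z = 5. Substituting into each constraint:
  (1) 2(3) - 2(6) - 2(5) = -16 ✓
  (2) z = 5, target 5 ✓ (first branch holds)
  (3) x = 3, target 3 ✓ (first branch holds)
  (4) 5 < 6 ✓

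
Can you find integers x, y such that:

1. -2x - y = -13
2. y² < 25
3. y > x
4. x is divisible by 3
No

A contradictory subset is {-2x - y = -13, y² < 25, y > x}. No integer assignment can satisfy these jointly:

  - -2x - y = -13: is a linear equation tying the variables together
  - y² < 25: restricts y to |y| ≤ 4
  - y > x: bounds one variable relative to another variable

Propagating the comparison: x < y and y ≤ 4 give x ≤ 3. Range argument: with x ∈ [−∞, 3], y ∈ [-4, 4], the left side of the equation is at least -10, but the right side is -13 < -10. No integer solution exists.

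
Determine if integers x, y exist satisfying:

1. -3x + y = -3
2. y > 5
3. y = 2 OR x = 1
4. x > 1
No

A contradictory subset is {y > 5, y = 2 OR x = 1, x > 1}. No integer assignment can satisfy these jointly:

  - y > 5: bounds one variable relative to a constant
  - y = 2 OR x = 1: forces a choice: either y = 2 or x = 1
  - x > 1: bounds one variable relative to a constant

Split on the disjunction (y = 2 OR x = 1):
  • If y = 2: this contradicts the bound y ≥ 6.
  • If x = 1: this contradicts the bound x ≥ 2.
Both branches are infeasible, so the system has no integer solution.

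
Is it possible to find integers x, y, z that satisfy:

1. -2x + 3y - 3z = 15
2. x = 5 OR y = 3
Yes

Take x = 6, y = 3, z = -6. Substituting into each constraint:
  (1) -2(6) + 3(3) - 3(-6) = 15 ✓
  (2) y = 3, target 3 ✓ (second branch holds)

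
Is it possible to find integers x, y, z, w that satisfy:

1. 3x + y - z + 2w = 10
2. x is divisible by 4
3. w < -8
Yes

Take x = 0, y = 0, z = -28, w = -9. Substituting into each constraint:
  (1) 3(0) + 0 + 28 + 2(-9) = 10 ✓
  (2) 0 = 4 × 0, remainder 0 ✓
  (3) -9 < -8 ✓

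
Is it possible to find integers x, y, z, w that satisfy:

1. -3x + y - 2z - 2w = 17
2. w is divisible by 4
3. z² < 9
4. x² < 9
Yes

Take x = 0, y = 17, z = 0, w = 0. Substituting into each constraint:
  (1) -3(0) + 17 - 2(0) - 2(0) = 17 ✓
  (2) 0 = 4 × 0, remainder 0 ✓
  (3) z² = (0)² = 0, and 0 < 9 ✓
  (4) x² = (0)² = 0, and 0 < 9 ✓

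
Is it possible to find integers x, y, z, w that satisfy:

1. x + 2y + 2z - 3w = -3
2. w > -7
Yes

Take x = 1, y = -2, z = 0, w = 0. Substituting into each constraint:
  (1) 1 + 2(-2) + 2(0) - 3(0) = -3 ✓
  (2) 0 > -7 ✓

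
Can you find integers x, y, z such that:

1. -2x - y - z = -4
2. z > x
Yes

Take x = 0, y = 3, z = 1. Substituting into each constraint:
  (1) -2(0) + (-3) + (-1) = -4 ✓
  (2) 1 > 0 ✓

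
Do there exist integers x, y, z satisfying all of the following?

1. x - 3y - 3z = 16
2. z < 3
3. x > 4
Yes

Take x = 16, y = 0, z = 0. Substituting into each constraint:
  (1) 16 - 3(0) - 3(0) = 16 ✓
  (2) 0 < 3 ✓
  (3) 16 > 4 ✓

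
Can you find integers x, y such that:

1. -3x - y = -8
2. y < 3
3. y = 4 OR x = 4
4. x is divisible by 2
Yes

Take x = 4, y = -4. Substituting into each constraint:
  (1) -3(4) + 4 = -8 ✓
  (2) -4 < 3 ✓
  (3) x = 4, target 4 ✓ (second branch holds)
  (4) 4 = 2 × 2, remainder 0 ✓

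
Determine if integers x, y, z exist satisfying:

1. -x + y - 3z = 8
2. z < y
Yes

Take x = -5, y = 0, z = -1. Substituting into each constraint:
  (1) 5 + 0 - 3(-1) = 8 ✓
  (2) -1 < 0 ✓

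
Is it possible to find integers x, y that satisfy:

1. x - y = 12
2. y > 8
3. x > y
Yes

Take x = 21, y = 9. Substituting into each constraint:
  (1) 21 + (-9) = 12 ✓
  (2) 9 > 8 ✓
  (3) 21 > 9 ✓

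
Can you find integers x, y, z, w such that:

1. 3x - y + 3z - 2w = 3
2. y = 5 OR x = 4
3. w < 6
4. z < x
Yes

Take x = 0, y = 5, z = -2, w = -7. Substituting into each constraint:
  (1) 3(0) + (-5) + 3(-2) - 2(-7) = 3 ✓
  (2) y = 5, target 5 ✓ (first branch holds)
  (3) -7 < 6 ✓
  (4) -2 < 0 ✓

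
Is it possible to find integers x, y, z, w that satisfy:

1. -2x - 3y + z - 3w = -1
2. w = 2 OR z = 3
Yes

Take x = 0, y = 0, z = 5, w = 2. Substituting into each constraint:
  (1) -2(0) - 3(0) + 5 - 3(2) = -1 ✓
  (2) w = 2, target 2 ✓ (first branch holds)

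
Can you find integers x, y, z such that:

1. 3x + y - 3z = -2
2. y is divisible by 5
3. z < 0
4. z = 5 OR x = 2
Yes

Take x = 2, y = -20, z = -4. Substituting into each constraint:
  (1) 3(2) + (-20) - 3(-4) = -2 ✓
  (2) -20 = 5 × -4, remainder 0 ✓
  (3) -4 < 0 ✓
  (4) x = 2, target 2 ✓ (second branch holds)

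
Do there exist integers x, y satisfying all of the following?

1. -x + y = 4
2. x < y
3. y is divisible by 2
Yes

Take x = -4, y = 0. Substituting into each constraint:
  (1) 4 + 0 = 4 ✓
  (2) -4 < 0 ✓
  (3) 0 = 2 × 0, remainder 0 ✓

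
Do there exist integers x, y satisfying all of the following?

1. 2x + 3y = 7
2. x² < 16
Yes

Take x = 2, y = 1. Substituting into each constraint:
  (1) 2(2) + 3(1) = 7 ✓
  (2) x² = (2)² = 4, and 4 < 16 ✓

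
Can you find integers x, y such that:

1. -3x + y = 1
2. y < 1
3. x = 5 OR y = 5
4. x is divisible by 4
No

A contradictory subset is {-3x + y = 1, y < 1, x = 5 OR y = 5}. No integer assignment can satisfy these jointly:

  - -3x + y = 1: is a linear equation tying the variables together
  - y < 1: bounds one variable relative to a constant
  - x = 5 OR y = 5: forces a choice: either x = 5 or y = 5

Split on the disjunction (x = 5 OR y = 5):
  • If x = 5: the equation forces y = 16, which contradicts the bound y ≤ 0.
  • If y = 5: this contradicts the bound y ≤ 0.
Both branches are infeasible, so the system has no integer solution.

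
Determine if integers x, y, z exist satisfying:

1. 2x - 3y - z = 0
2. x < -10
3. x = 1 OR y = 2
Yes

Take x = -11, y = 2, z = -28. Substituting into each constraint:
  (1) 2(-11) - 3(2) + 28 = 0 ✓
  (2) -11 < -10 ✓
  (3) y = 2, target 2 ✓ (second branch holds)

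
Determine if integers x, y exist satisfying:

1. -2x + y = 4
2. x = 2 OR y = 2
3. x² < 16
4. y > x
Yes

Take x = -1, y = 2. Substituting into each constraint:
  (1) -2(-1) + 2 = 4 ✓
  (2) y = 2, target 2 ✓ (second branch holds)
  (3) x² = (-1)² = 1, and 1 < 16 ✓
  (4) 2 > -1 ✓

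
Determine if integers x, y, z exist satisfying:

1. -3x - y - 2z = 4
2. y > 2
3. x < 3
Yes

Take x = -3, y = 3, z = 1. Substituting into each constraint:
  (1) -3(-3) + (-3) - 2(1) = 4 ✓
  (2) 3 > 2 ✓
  (3) -3 < 3 ✓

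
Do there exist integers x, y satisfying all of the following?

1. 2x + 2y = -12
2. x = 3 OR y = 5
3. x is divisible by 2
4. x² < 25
No

A contradictory subset is {2x + 2y = -12, x = 3 OR y = 5, x is divisible by 2}. No integer assignment can satisfy these jointly:

  - 2x + 2y = -12: is a linear equation tying the variables together
  - x = 3 OR y = 5: forces a choice: either x = 3 or y = 5
  - x is divisible by 2: restricts x to multiples of 2

Split on the disjunction (x = 3 OR y = 5):
  • If x = 3: this contradicts the divisibility constraint — 3 is not a multiple of 2.
  • If y = 5: with y = 5, writing x = 2x', every remaining term of the linear equation is divisible by 4, so the left side is ≡ 0 (mod 4); but the right side -22 ≡ 2 (mod 4). No integers can satisfy it.
Both branches are infeasible, so the system has no integer solution.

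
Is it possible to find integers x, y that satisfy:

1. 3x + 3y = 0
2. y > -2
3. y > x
Yes

Take x = -1, y = 1. Substituting into each constraint:
  (1) 3(-1) + 3(1) = 0 ✓
  (2) 1 > -2 ✓
  (3) 1 > -1 ✓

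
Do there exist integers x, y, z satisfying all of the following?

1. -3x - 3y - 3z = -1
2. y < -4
No

Even the single constraint (-3x - 3y - 3z = -1) is infeasible over the integers.

  - -3x - 3y - 3z = -1: every term on the left is divisible by 3, so the LHS ≡ 0 (mod 3), but the RHS -1 is not — no integer solution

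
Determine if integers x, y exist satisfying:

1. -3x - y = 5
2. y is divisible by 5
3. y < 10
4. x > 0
Yes

Take x = 5, y = -20. Substituting into each constraint:
  (1) -3(5) + 20 = 5 ✓
  (2) -20 = 5 × -4, remainder 0 ✓
  (3) -20 < 10 ✓
  (4) 5 > 0 ✓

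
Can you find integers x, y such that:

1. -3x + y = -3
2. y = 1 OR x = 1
Yes

Take x = 1, y = 0. Substituting into each constraint:
  (1) -3(1) + 0 = -3 ✓
  (2) x = 1, target 1 ✓ (second branch holds)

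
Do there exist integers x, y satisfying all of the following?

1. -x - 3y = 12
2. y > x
Yes

Take x = -6, y = -2. Substituting into each constraint:
  (1) 6 - 3(-2) = 12 ✓
  (2) -2 > -6 ✓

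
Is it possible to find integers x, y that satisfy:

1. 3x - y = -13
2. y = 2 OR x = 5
Yes

Take x = 5, y = 28. Substituting into each constraint:
  (1) 3(5) + (-28) = -13 ✓
  (2) x = 5, target 5 ✓ (second branch holds)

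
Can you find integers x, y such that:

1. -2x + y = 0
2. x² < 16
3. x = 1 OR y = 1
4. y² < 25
Yes

Take x = 1, y = 2. Substituting into each constraint:
  (1) -2(1) + 2 = 0 ✓
  (2) x² = (1)² = 1, and 1 < 16 ✓
  (3) x = 1, target 1 ✓ (first branch holds)
  (4) y² = (2)² = 4, and 4 < 25 ✓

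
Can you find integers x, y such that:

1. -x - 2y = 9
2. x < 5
Yes

Take x = -9, y = 0. Substituting into each constraint:
  (1) 9 - 2(0) = 9 ✓
  (2) -9 < 5 ✓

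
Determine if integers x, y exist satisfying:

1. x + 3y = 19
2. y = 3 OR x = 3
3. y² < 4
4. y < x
No

The full constraint system is jointly infeasible over the integers. Each constraint and what it forces:

  - x + 3y = 19: is a linear equation tying the variables together
  - y = 3 OR x = 3: forces a choice: either y = 3 or x = 3
  - y² < 4: restricts y to |y| ≤ 1
  - y < x: bounds one variable relative to another variable

Split on the disjunction (y = 3 OR x = 3):
  • If y = 3: this contradicts y² < 4, which requires |y| ≤ 1.
  • If x = 3: with x = 3, every remaining term of the linear equation is divisible by 3, so the left side is ≡ 0 (mod 3); but the right side 16 ≡ 1 (mod 3). No integers can satisfy it.
Both branches are infeasible, so the system has no integer solution.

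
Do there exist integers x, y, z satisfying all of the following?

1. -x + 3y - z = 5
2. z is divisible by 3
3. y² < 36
Yes

Take x = -5, y = 0, z = 0. Substituting into each constraint:
  (1) 5 + 3(0) + 0 = 5 ✓
  (2) 0 = 3 × 0, remainder 0 ✓
  (3) y² = (0)² = 0, and 0 < 36 ✓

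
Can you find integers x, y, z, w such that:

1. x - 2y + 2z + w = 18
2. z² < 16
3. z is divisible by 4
Yes

Take x = 0, y = -9, z = 0, w = 0. Substituting into each constraint:
  (1) 0 - 2(-9) + 2(0) + 0 = 18 ✓
  (2) z² = (0)² = 0, and 0 < 16 ✓
  (3) 0 = 4 × 0, remainder 0 ✓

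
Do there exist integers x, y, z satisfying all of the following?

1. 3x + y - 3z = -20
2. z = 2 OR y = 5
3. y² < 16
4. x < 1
Yes

Take x = -5, y = 1, z = 2. Substituting into each constraint:
  (1) 3(-5) + 1 - 3(2) = -20 ✓
  (2) z = 2, target 2 ✓ (first branch holds)
  (3) y² = (1)² = 1, and 1 < 16 ✓
  (4) -5 < 1 ✓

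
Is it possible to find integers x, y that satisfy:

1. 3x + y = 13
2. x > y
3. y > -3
Yes

Take x = 4, y = 1. Substituting into each constraint:
  (1) 3(4) + 1 = 13 ✓
  (2) 4 > 1 ✓
  (3) 1 > -3 ✓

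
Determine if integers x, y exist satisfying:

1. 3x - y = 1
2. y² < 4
Yes

Take x = 0, y = -1. Substituting into each constraint:
  (1) 3(0) + 1 = 1 ✓
  (2) y² = (-1)² = 1, and 1 < 4 ✓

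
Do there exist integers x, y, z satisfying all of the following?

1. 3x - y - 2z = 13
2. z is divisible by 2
Yes

Take x = 0, y = -13, z = 0. Substituting into each constraint:
  (1) 3(0) + 13 - 2(0) = 13 ✓
  (2) 0 = 2 × 0, remainder 0 ✓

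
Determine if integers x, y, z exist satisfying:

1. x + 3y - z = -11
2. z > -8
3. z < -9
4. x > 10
No

A contradictory subset is {z > -8, z < -9}. No integer assignment can satisfy these jointly:

  - z > -8: bounds one variable relative to a constant
  - z < -9: bounds one variable relative to a constant

Direct contradiction: the bounds on z require z ≥ -7 and z ≤ -10 simultaneously, which is empty.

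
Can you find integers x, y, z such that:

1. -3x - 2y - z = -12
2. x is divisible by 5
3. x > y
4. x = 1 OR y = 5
Yes

Take x = 10, y = 5, z = -28. Substituting into each constraint:
  (1) -3(10) - 2(5) + 28 = -12 ✓
  (2) 10 = 5 × 2, remainder 0 ✓
  (3) 10 > 5 ✓
  (4) y = 5, target 5 ✓ (second branch holds)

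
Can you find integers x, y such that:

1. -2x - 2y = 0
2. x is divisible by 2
Yes

Take x = 0, y = 0. Substituting into each constraint:
  (1) -2(0) - 2(0) = 0 ✓
  (2) 0 = 2 × 0, remainder 0 ✓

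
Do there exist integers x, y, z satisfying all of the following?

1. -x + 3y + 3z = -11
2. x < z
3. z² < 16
Yes

Take x = 2, y = -6, z = 3. Substituting into each constraint:
  (1) (-2) + 3(-6) + 3(3) = -11 ✓
  (2) 2 < 3 ✓
  (3) z² = (3)² = 9, and 9 < 16 ✓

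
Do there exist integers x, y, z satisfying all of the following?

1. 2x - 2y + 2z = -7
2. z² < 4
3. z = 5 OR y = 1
No

Even the single constraint (2x - 2y + 2z = -7) is infeasible over the integers.

  - 2x - 2y + 2z = -7: every term on the left is divisible by 2, so the LHS ≡ 0 (mod 2), but the RHS -7 is not — no integer solution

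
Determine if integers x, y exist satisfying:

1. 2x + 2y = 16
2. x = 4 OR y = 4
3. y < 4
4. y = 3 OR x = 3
No

A contradictory subset is {2x + 2y = 16, x = 4 OR y = 4, y < 4}. No integer assignment can satisfy these jointly:

  - 2x + 2y = 16: is a linear equation tying the variables together
  - x = 4 OR y = 4: forces a choice: either x = 4 or y = 4
  - y < 4: bounds one variable relative to a constant

Split on the disjunction (x = 4 OR y = 4):
  • If x = 4: the equation forces y = 4, which contradicts the bound y ≤ 3.
  • If y = 4: this contradicts the bound y ≤ 3.
Both branches are infeasible, so the system has no integer solution.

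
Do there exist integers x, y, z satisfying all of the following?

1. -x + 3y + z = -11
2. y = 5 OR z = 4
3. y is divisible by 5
Yes

Take x = 0, y = 5, z = -26. Substituting into each constraint:
  (1) 0 + 3(5) + (-26) = -11 ✓
  (2) y = 5, target 5 ✓ (first branch holds)
  (3) 5 = 5 × 1, remainder 0 ✓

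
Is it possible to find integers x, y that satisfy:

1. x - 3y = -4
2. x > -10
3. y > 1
Yes

Take x = 2, y = 2. Substituting into each constraint:
  (1) 2 - 3(2) = -4 ✓
  (2) 2 > -10 ✓
  (3) 2 > 1 ✓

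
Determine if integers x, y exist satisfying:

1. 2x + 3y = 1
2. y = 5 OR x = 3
Yes

Take x = -7, y = 5. Substituting into each constraint:
  (1) 2(-7) + 3(5) = 1 ✓
  (2) y = 5, target 5 ✓ (first branch holds)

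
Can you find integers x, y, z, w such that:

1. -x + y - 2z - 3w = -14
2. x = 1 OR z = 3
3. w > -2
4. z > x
Yes

Take x = 2, y = -6, z = 3, w = 0. Substituting into each constraint:
  (1) (-2) + (-6) - 2(3) - 3(0) = -14 ✓
  (2) z = 3, target 3 ✓ (second branch holds)
  (3) 0 > -2 ✓
  (4) 3 > 2 ✓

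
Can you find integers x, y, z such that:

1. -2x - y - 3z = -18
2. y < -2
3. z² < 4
Yes

Take x = 9, y = -3, z = 1. Substituting into each constraint:
  (1) -2(9) + 3 - 3(1) = -18 ✓
  (2) -3 < -2 ✓
  (3) z² = (1)² = 1, and 1 < 4 ✓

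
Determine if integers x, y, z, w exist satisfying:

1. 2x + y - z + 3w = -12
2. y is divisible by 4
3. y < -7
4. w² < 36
Yes

Take x = -2, y = -8, z = 0, w = 0. Substituting into each constraint:
  (1) 2(-2) + (-8) + 0 + 3(0) = -12 ✓
  (2) -8 = 4 × -2, remainder 0 ✓
  (3) -8 < -7 ✓
  (4) w² = (0)² = 0, and 0 < 36 ✓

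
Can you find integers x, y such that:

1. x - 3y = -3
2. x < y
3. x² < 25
Yes

Take x = 0, y = 1. Substituting into each constraint:
  (1) 0 - 3(1) = -3 ✓
  (2) 0 < 1 ✓
  (3) x² = (0)² = 0, and 0 < 25 ✓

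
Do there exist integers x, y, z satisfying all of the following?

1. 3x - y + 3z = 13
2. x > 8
Yes

Take x = 9, y = 14, z = 0. Substituting into each constraint:
  (1) 3(9) + (-14) + 3(0) = 13 ✓
  (2) 9 > 8 ✓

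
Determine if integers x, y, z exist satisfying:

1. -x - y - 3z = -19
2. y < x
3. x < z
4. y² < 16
Yes

Take x = 1, y = 0, z = 6. Substituting into each constraint:
  (1) (-1) + 0 - 3(6) = -19 ✓
  (2) 0 < 1 ✓
  (3) 1 < 6 ✓
  (4) y² = (0)² = 0, and 0 < 16 ✓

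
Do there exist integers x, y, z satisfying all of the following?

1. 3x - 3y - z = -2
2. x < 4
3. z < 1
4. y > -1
Yes

Take x = -1, y = 0, z = -1. Substituting into each constraint:
  (1) 3(-1) - 3(0) + 1 = -2 ✓
  (2) -1 < 4 ✓
  (3) -1 < 1 ✓
  (4) 0 > -1 ✓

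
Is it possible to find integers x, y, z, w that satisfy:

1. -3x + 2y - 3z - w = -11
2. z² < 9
Yes

Take x = 3, y = 0, z = 0, w = 2. Substituting into each constraint:
  (1) -3(3) + 2(0) - 3(0) + (-2) = -11 ✓
  (2) z² = (0)² = 0, and 0 < 9 ✓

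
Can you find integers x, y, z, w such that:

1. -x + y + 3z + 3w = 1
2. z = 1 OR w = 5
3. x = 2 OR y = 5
Yes

Take x = 2, y = -12, z = 0, w = 5. Substituting into each constraint:
  (1) (-2) + (-12) + 3(0) + 3(5) = 1 ✓
  (2) w = 5, target 5 ✓ (second branch holds)
  (3) x = 2, target 2 ✓ (first branch holds)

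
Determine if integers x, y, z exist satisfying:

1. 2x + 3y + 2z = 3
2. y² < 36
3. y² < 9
Yes

Take x = 0, y = 1, z = 0. Substituting into each constraint:
  (1) 2(0) + 3(1) + 2(0) = 3 ✓
  (2) y² = (1)² = 1, and 1 < 36 ✓
  (3) y² = (1)² = 1, and 1 < 9 ✓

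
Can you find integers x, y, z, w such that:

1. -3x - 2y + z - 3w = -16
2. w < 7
Yes

Take x = 0, y = 0, z = 2, w = 6. Substituting into each constraint:
  (1) -3(0) - 2(0) + 2 - 3(6) = -16 ✓
  (2) 6 < 7 ✓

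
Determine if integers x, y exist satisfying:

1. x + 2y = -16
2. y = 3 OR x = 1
Yes

Take x = -22, y = 3. Substituting into each constraint:
  (1) (-22) + 2(3) = -16 ✓
  (2) y = 3, target 3 ✓ (first branch holds)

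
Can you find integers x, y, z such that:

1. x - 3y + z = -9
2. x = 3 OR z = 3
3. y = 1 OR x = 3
Yes

Take x = 3, y = 4, z = 0. Substituting into each constraint:
  (1) 3 - 3(4) + 0 = -9 ✓
  (2) x = 3, target 3 ✓ (first branch holds)
  (3) x = 3, target 3 ✓ (second branch holds)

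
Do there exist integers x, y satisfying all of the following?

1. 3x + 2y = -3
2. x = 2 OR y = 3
Yes

Take x = -3, y = 3. Substituting into each constraint:
  (1) 3(-3) + 2(3) = -3 ✓
  (2) y = 3, target 3 ✓ (second branch holds)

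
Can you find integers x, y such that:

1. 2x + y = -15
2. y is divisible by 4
No

The full constraint system is jointly infeasible over the integers. Each constraint and what it forces:

  - 2x + y = -15: is a linear equation tying the variables together
  - y is divisible by 4: restricts y to multiples of 4

Modular obstruction: writing y = 4y', every remaining term of the linear equation is divisible by 2, so the left side is ≡ 0 (mod 2); but the right side -15 ≡ 1 (mod 2). No integers can satisfy it.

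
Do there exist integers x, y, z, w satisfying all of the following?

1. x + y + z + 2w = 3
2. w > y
Yes

Take x = 4, y = -1, z = 0, w = 0. Substituting into each constraint:
  (1) 4 + (-1) + 0 + 2(0) = 3 ✓
  (2) 0 > -1 ✓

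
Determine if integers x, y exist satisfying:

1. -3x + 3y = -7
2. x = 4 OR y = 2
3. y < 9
No

Even the single constraint (-3x + 3y = -7) is infeasible over the integers.

  - -3x + 3y = -7: every term on the left is divisible by 3, so the LHS ≡ 0 (mod 3), but the RHS -7 is not — no integer solution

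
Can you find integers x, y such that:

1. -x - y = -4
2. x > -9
Yes

Take x = 4, y = 0. Substituting into each constraint:
  (1) (-4) + 0 = -4 ✓
  (2) 4 > -9 ✓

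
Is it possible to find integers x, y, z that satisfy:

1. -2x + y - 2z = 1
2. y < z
Yes

Take x = -2, y = 1, z = 2. Substituting into each constraint:
  (1) -2(-2) + 1 - 2(2) = 1 ✓
  (2) 1 < 2 ✓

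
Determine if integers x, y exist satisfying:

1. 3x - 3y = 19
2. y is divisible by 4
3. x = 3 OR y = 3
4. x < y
No

Even the single constraint (3x - 3y = 19) is infeasible over the integers.

  - 3x - 3y = 19: every term on the left is divisible by 3, so the LHS ≡ 0 (mod 3), but the RHS 19 is not — no integer solution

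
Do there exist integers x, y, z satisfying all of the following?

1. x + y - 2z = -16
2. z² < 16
Yes

Take x = 0, y = -16, z = 0. Substituting into each constraint:
  (1) 0 + (-16) - 2(0) = -16 ✓
  (2) z² = (0)² = 0, and 0 < 16 ✓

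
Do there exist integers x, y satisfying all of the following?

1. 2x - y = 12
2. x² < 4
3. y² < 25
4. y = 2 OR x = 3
No

A contradictory subset is {2x - y = 12, x² < 4, y = 2 OR x = 3}. No integer assignment can satisfy these jointly:

  - 2x - y = 12: is a linear equation tying the variables together
  - x² < 4: restricts x to |x| ≤ 1
  - y = 2 OR x = 3: forces a choice: either y = 2 or x = 3

Split on the disjunction (y = 2 OR x = 3):
  • If y = 2: the equation forces x = 7, but x² < 4 requires |x| ≤ 1.
  • If x = 3: this contradicts x² < 4, which requires |x| ≤ 1.
Both branches are infeasible, so the system has no integer solution.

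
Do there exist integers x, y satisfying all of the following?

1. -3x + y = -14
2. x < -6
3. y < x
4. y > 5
No

A contradictory subset is {-3x + y = -14, x < -6, y > 5}. No integer assignment can satisfy these jointly:

  - -3x + y = -14: is a linear equation tying the variables together
  - x < -6: bounds one variable relative to a constant
  - y > 5: bounds one variable relative to a constant

Range argument: with x ∈ [−∞, -7], y ∈ [6, ∞], the left side of the equation is at least 27, but the right side is -14 < 27. No integer solution exists.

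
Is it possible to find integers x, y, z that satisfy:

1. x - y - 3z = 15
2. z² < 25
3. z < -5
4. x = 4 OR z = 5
No

A contradictory subset is {z² < 25, z < -5}. No integer assignment can satisfy these jointly:

  - z² < 25: restricts z to |z| ≤ 4
  - z < -5: bounds one variable relative to a constant

Direct contradiction: the bounds on z require z ≥ -4 and z ≤ -6 simultaneously, which is empty.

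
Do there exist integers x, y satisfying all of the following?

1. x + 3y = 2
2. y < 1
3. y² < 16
Yes

Take x = 2, y = 0. Substituting into each constraint:
  (1) 2 + 3(0) = 2 ✓
  (2) 0 < 1 ✓
  (3) y² = (0)² = 0, and 0 < 16 ✓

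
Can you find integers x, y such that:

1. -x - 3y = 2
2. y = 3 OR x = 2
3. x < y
Yes

Take x = -11, y = 3. Substituting into each constraint:
  (1) 11 - 3(3) = 2 ✓
  (2) y = 3, target 3 ✓ (first branch holds)
  (3) -11 < 3 ✓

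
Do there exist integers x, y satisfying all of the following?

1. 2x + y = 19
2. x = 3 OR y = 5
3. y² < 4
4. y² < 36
No

A contradictory subset is {2x + y = 19, x = 3 OR y = 5, y² < 4}. No integer assignment can satisfy these jointly:

  - 2x + y = 19: is a linear equation tying the variables together
  - x = 3 OR y = 5: forces a choice: either x = 3 or y = 5
  - y² < 4: restricts y to |y| ≤ 1

Split on the disjunction (x = 3 OR y = 5):
  • If x = 3: the equation forces y = 13, but y² < 4 requires |y| ≤ 1.
  • If y = 5: this contradicts y² < 4, which requires |y| ≤ 1.
Both branches are infeasible, so the system has no integer solution.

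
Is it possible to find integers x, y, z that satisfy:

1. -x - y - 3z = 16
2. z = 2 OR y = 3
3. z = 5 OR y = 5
Yes

Take x = -34, y = 3, z = 5. Substituting into each constraint:
  (1) 34 + (-3) - 3(5) = 16 ✓
  (2) y = 3, target 3 ✓ (second branch holds)
  (3) z = 5, target 5 ✓ (first branch holds)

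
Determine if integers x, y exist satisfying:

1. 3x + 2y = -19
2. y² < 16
Yes

Take x = -7, y = 1. Substituting into each constraint:
  (1) 3(-7) + 2(1) = -19 ✓
  (2) y² = (1)² = 1, and 1 < 16 ✓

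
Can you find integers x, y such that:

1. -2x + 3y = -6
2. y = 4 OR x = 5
Yes

Take x = 9, y = 4. Substituting into each constraint:
  (1) -2(9) + 3(4) = -6 ✓
  (2) y = 4, target 4 ✓ (first branch holds)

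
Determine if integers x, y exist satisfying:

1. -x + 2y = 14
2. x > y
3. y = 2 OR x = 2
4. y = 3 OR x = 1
No

A contradictory subset is {-x + 2y = 14, x > y, y = 3 OR x = 1}. No integer assignment can satisfy these jointly:

  - -x + 2y = 14: is a linear equation tying the variables together
  - x > y: bounds one variable relative to another variable
  - y = 3 OR x = 1: forces a choice: either y = 3 or x = 1

Split on the disjunction (y = 3 OR x = 1):
  • If y = 3: the equation forces x = -8, giving (y, x) = (3, -8), which violates x > y.
  • If x = 1: with x = 1, every remaining term of the linear equation is divisible by 2, so the left side is ≡ 0 (mod 2); but the right side 15 ≡ 1 (mod 2). No integers can satisfy it.
Both branches are infeasible, so the system has no integer solution.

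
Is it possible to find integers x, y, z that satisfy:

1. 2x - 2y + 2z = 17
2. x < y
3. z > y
No

Even the single constraint (2x - 2y + 2z = 17) is infeasible over the integers.

  - 2x - 2y + 2z = 17: every term on the left is divisible by 2, so the LHS ≡ 0 (mod 2), but the RHS 17 is not — no integer solution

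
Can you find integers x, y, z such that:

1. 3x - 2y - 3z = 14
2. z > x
Yes

Take x = -2, y = -10, z = 0. Substituting into each constraint:
  (1) 3(-2) - 2(-10) - 3(0) = 14 ✓
  (2) 0 > -2 ✓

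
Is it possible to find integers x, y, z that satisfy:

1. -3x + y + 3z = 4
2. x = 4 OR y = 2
Yes

Take x = 4, y = 4, z = 4. Substituting into each constraint:
  (1) -3(4) + 4 + 3(4) = 4 ✓
  (2) x = 4, target 4 ✓ (first branch holds)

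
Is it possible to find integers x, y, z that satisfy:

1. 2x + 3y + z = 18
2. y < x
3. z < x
Yes

Take x = 4, y = 3, z = 1. Substituting into each constraint:
  (1) 2(4) + 3(3) + 1 = 18 ✓
  (2) 3 < 4 ✓
  (3) 1 < 4 ✓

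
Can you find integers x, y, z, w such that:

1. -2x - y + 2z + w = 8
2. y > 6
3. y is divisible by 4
Yes

Take x = 0, y = 8, z = 0, w = 16. Substituting into each constraint:
  (1) -2(0) + (-8) + 2(0) + 16 = 8 ✓
  (2) 8 > 6 ✓
  (3) 8 = 4 × 2, remainder 0 ✓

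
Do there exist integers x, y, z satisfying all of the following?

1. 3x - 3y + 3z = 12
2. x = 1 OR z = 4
Yes

Take x = 1, y = 0, z = 3. Substituting into each constraint:
  (1) 3(1) - 3(0) + 3(3) = 12 ✓
  (2) x = 1, target 1 ✓ (first branch holds)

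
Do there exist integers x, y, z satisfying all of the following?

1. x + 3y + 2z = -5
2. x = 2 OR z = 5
Yes

Take x = 2, y = -7, z = 7. Substituting into each constraint:
  (1) 2 + 3(-7) + 2(7) = -5 ✓
  (2) x = 2, target 2 ✓ (first branch holds)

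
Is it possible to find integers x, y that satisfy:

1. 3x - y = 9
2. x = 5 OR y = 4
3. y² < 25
No

The full constraint system is jointly infeasible over the integers. Each constraint and what it forces:

  - 3x - y = 9: is a linear equation tying the variables together
  - x = 5 OR y = 4: forces a choice: either x = 5 or y = 4
  - y² < 25: restricts y to |y| ≤ 4

Split on the disjunction (x = 5 OR y = 4):
  • If x = 5: the equation forces y = 6, but y² < 25 requires |y| ≤ 4.
  • If y = 4: with y = 4, every remaining term of the linear equation is divisible by 3, so the left side is ≡ 0 (mod 3); but the right side 13 ≡ 1 (mod 3). No integers can satisfy it.
Both branches are infeasible, so the system has no integer solution.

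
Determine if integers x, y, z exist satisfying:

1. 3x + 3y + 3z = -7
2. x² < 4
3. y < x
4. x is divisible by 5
No

Even the single constraint (3x + 3y + 3z = -7) is infeasible over the integers.

  - 3x + 3y + 3z = -7: every term on the left is divisible by 3, so the LHS ≡ 0 (mod 3), but the RHS -7 is not — no integer solution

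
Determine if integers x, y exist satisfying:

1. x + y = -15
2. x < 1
Yes

Take x = 0, y = -15. Substituting into each constraint:
  (1) 0 + (-15) = -15 ✓
  (2) 0 < 1 ✓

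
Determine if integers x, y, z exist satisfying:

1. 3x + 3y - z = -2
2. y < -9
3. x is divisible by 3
Yes

Take x = 0, y = -10, z = -28. Substituting into each constraint:
  (1) 3(0) + 3(-10) + 28 = -2 ✓
  (2) -10 < -9 ✓
  (3) 0 = 3 × 0, remainder 0 ✓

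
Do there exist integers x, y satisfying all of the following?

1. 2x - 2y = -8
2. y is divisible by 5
Yes

Take x = -4, y = 0. Substituting into each constraint:
  (1) 2(-4) - 2(0) = -8 ✓
  (2) 0 = 5 × 0, remainder 0 ✓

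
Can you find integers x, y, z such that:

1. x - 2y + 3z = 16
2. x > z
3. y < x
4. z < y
Yes

Take x = 10, y = 9, z = 8. Substituting into each constraint:
  (1) 10 - 2(9) + 3(8) = 16 ✓
  (2) 10 > 8 ✓
  (3) 9 < 10 ✓
  (4) 8 < 9 ✓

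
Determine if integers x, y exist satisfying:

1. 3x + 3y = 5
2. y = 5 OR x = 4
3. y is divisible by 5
No

Even the single constraint (3x + 3y = 5) is infeasible over the integers.

  - 3x + 3y = 5: every term on the left is divisible by 3, so the LHS ≡ 0 (mod 3), but the RHS 5 is not — no integer solution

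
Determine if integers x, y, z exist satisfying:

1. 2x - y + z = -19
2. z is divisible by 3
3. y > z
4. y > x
Yes

Take x = -9, y = 1, z = 0. Substituting into each constraint:
  (1) 2(-9) + (-1) + 0 = -19 ✓
  (2) 0 = 3 × 0, remainder 0 ✓
  (3) 1 > 0 ✓
  (4) 1 > -9 ✓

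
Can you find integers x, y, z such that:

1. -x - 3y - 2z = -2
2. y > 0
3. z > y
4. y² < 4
Yes

Take x = -5, y = 1, z = 2. Substituting into each constraint:
  (1) 5 - 3(1) - 2(2) = -2 ✓
  (2) 1 > 0 ✓
  (3) 2 > 1 ✓
  (4) y² = (1)² = 1, and 1 < 4 ✓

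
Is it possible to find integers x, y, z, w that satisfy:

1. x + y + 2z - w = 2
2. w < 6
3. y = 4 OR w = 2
Yes

Take x = 0, y = 0, z = 2, w = 2. Substituting into each constraint:
  (1) 0 + 0 + 2(2) + (-2) = 2 ✓
  (2) 2 < 6 ✓
  (3) w = 2, target 2 ✓ (second branch holds)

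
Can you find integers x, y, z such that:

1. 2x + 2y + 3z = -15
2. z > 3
Yes

Take x = -15, y = 0, z = 5. Substituting into each constraint:
  (1) 2(-15) + 2(0) + 3(5) = -15 ✓
  (2) 5 > 3 ✓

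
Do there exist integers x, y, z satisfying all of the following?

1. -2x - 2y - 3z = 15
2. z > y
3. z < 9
Yes

Take x = -9, y = 0, z = 1. Substituting into each constraint:
  (1) -2(-9) - 2(0) - 3(1) = 15 ✓
  (2) 1 > 0 ✓
  (3) 1 < 9 ✓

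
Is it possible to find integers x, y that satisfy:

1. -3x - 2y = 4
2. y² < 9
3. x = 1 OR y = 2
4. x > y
No

A contradictory subset is {-3x - 2y = 4, x = 1 OR y = 2, x > y}. No integer assignment can satisfy these jointly:

  - -3x - 2y = 4: is a linear equation tying the variables together
  - x = 1 OR y = 2: forces a choice: either x = 1 or y = 2
  - x > y: bounds one variable relative to another variable

Split on the disjunction (x = 1 OR y = 2):
  • If x = 1: with x = 1, every remaining term of the linear equation is divisible by 2, so the left side is ≡ 0 (mod 2); but the right side 7 ≡ 1 (mod 2). No integers can satisfy it.
  • If y = 2: with y = 2, every remaining term of the linear equation is divisible by 3, so the left side is ≡ 0 (mod 3); but the right side 8 ≡ 2 (mod 3). No integers can satisfy it.
Both branches are infeasible, so the system has no integer solution.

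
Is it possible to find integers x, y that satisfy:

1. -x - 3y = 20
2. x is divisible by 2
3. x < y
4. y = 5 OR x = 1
No

The full constraint system is jointly infeasible over the integers. Each constraint and what it forces:

  - -x - 3y = 20: is a linear equation tying the variables together
  - x is divisible by 2: restricts x to multiples of 2
  - x < y: bounds one variable relative to another variable
  - y = 5 OR x = 1: forces a choice: either y = 5 or x = 1

Split on the disjunction (y = 5 OR x = 1):
  • If y = 5: with y = 5, writing x = 2x', every remaining term of the linear equation is divisible by 2, so the left side is ≡ 0 (mod 2); but the right side 35 ≡ 1 (mod 2). No integers can satisfy it.
  • If x = 1: this contradicts the divisibility constraint — 1 is not a multiple of 2.
Both branches are infeasible, so the system has no integer solution.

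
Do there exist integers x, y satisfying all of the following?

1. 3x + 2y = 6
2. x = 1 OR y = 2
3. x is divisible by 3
No

A contradictory subset is {3x + 2y = 6, x = 1 OR y = 2}. No integer assignment can satisfy these jointly:

  - 3x + 2y = 6: is a linear equation tying the variables together
  - x = 1 OR y = 2: forces a choice: either x = 1 or y = 2

Split on the disjunction (x = 1 OR y = 2):
  • If x = 1: with x = 1, every remaining term of the linear equation is divisible by 2, so the left side is ≡ 0 (mod 2); but the right side 3 ≡ 1 (mod 2). No integers can satisfy it.
  • If y = 2: with y = 2, every remaining term of the linear equation is divisible by 3, so the left side is ≡ 0 (mod 3); but the right side 2 ≡ 2 (mod 3). No integers can satisfy it.
Both branches are infeasible, so the system has no integer solution.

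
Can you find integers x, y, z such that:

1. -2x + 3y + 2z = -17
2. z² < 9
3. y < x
Yes

Take x = -14, y = -15, z = 0. Substituting into each constraint:
  (1) -2(-14) + 3(-15) + 2(0) = -17 ✓
  (2) z² = (0)² = 0, and 0 < 9 ✓
  (3) -15 < -14 ✓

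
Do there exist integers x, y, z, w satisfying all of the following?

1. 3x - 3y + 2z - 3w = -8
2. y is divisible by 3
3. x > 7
Yes

Take x = 8, y = 0, z = -16, w = 0. Substituting into each constraint:
  (1) 3(8) - 3(0) + 2(-16) - 3(0) = -8 ✓
  (2) 0 = 3 × 0, remainder 0 ✓
  (3) 8 > 7 ✓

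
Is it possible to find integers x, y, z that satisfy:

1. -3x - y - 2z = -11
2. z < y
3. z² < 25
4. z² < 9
Yes

Take x = 5, y = 0, z = -2. Substituting into each constraint:
  (1) -3(5) + 0 - 2(-2) = -11 ✓
  (2) -2 < 0 ✓
  (3) z² = (-2)² = 4, and 4 < 25 ✓
  (4) z² = (-2)² = 4, and 4 < 9 ✓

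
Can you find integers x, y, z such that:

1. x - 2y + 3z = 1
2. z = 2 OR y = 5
Yes

Take x = 11, y = 5, z = 0. Substituting into each constraint:
  (1) 11 - 2(5) + 3(0) = 1 ✓
  (2) y = 5, target 5 ✓ (second branch holds)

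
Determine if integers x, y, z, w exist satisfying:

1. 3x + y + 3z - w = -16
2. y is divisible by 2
Yes

Take x = -5, y = 0, z = 0, w = 1. Substituting into each constraint:
  (1) 3(-5) + 0 + 3(0) + (-1) = -16 ✓
  (2) 0 = 2 × 0, remainder 0 ✓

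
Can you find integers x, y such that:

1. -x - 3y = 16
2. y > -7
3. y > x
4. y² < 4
Yes

Take x = -16, y = 0. Substituting into each constraint:
  (1) 16 - 3(0) = 16 ✓
  (2) 0 > -7 ✓
  (3) 0 > -16 ✓
  (4) y² = (0)² = 0, and 0 < 4 ✓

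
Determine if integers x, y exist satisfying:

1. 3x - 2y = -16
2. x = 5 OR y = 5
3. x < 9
Yes

Take x = -2, y = 5. Substituting into each constraint:
  (1) 3(-2) - 2(5) = -16 ✓
  (2) y = 5, target 5 ✓ (second branch holds)
  (3) -2 < 9 ✓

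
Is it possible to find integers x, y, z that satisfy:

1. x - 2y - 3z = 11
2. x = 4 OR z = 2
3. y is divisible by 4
Yes

Take x = 4, y = 4, z = -5. Substituting into each constraint:
  (1) 4 - 2(4) - 3(-5) = 11 ✓
  (2) x = 4, target 4 ✓ (first branch holds)
  (3) 4 = 4 × 1, remainder 0 ✓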